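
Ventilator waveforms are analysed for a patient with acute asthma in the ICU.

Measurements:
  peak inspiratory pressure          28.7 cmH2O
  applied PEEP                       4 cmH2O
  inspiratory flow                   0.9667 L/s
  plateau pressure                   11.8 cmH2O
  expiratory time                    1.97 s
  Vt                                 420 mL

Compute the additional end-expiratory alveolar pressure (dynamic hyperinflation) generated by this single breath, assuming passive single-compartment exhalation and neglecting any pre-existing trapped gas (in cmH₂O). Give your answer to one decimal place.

1.0

R = (PIP − Pplat)/V̇ = (28.7 − 11.8) / 0.9667 = 16.9/0.9667 = 17.482 cmH2O·s/L.
C = Vt/(Pplat − PEEP) = 420.0 / (11.8 − 4) = 420.0/7.8 = 53.846 mL/cmH2O.
τ = R × C = 17.482 × 0.05385 L/cmH2O = 0.9414 s.
Fraction remaining = e^(−Te/τ) = e^(−1.97/0.9414) = 0.1234; trapped volume = 420.0 × 0.1234 = 51.828 mL.
Additional alveolar pressure from trapping ≈ V_trapped / C = 51.828 / 53.846 = 0.9625 cmH2O.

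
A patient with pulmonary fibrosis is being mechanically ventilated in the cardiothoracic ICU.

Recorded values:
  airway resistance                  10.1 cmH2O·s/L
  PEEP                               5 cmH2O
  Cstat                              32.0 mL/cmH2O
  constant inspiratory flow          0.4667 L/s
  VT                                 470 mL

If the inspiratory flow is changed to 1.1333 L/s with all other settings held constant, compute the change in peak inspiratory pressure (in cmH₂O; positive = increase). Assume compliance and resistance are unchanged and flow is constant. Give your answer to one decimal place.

PIP = Vt/C + R·V̇ + PEEP (constant-flow equation of motion).
Only the resistive term changes: ΔPIP = R × ΔV̇ = 10.1 × (1.1333 − 0.4667) = 10.1 × 0.6666 = 6.733 cmH2O.

6.7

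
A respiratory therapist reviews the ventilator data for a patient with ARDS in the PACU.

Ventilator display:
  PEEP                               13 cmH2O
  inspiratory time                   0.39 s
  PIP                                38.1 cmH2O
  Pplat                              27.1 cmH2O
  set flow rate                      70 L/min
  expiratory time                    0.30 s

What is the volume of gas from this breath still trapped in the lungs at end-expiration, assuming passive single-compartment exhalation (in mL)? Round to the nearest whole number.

170

Flow: 70 L/min ÷ 60 = 1.1667 L/s.
Vt = flow × Ti = 1.1667 L/s × 0.39 s × 1000 mL/L = 455.01 mL.
R = (PIP − Pplat)/V̇ = (38.1 − 27.1) / 1.1667 = 11.0/1.1667 = 9.428 cmH2O·s/L.
C = Vt/(Pplat − PEEP) = 455.01 / (27.1 − 13) = 455.01/14.1 = 32.27 mL/cmH2O.
τ = R × C = 9.428 × 0.03227 L/cmH2O = 0.3042 s.
Fraction remaining = e^(−Te/τ) = e^(−0.30/0.3042) = 0.373.
Trapped volume = 455.01 × 0.373 = 169.72 mL.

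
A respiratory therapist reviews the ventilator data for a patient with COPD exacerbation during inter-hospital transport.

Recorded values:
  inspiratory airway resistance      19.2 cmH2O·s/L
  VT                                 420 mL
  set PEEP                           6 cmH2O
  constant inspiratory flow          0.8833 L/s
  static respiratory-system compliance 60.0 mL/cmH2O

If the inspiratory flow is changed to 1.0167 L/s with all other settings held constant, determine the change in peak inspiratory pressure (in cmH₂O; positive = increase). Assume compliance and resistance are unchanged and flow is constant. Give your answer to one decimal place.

2.6

PIP = Vt/C + R·V̇ + PEEP (constant-flow equation of motion).
Only the resistive term changes: ΔPIP = R × ΔV̇ = 19.2 × (1.0167 − 0.8833) = 19.2 × 0.1334 = 2.561 cmH2O.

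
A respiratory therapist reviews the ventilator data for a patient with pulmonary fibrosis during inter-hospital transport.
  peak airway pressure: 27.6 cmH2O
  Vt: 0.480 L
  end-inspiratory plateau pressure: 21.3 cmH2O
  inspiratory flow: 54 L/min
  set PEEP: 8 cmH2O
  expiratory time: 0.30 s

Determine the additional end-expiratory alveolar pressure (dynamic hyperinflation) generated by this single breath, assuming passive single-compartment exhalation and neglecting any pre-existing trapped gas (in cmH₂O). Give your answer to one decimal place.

4.1

Flow: 54 L/min ÷ 60 = 0.9 L/s.
R = (PIP − Pplat)/V̇ = (27.6 − 21.3) / 0.9 = 6.3/0.9 = 7.0 cmH2O·s/L.
C = Vt/(Pplat − PEEP) = 480.0 / (21.3 − 8) = 480.0/13.3 = 36.09 mL/cmH2O.
τ = R × C = 7.0 × 0.03609 L/cmH2O = 0.2526 s.
Fraction remaining = e^(−Te/τ) = e^(−0.30/0.2526) = 0.3049; trapped volume = 480.0 × 0.3049 = 146.35 mL.
Additional alveolar pressure from trapping ≈ V_trapped / C = 146.35 / 36.09 = 4.055 cmH2O.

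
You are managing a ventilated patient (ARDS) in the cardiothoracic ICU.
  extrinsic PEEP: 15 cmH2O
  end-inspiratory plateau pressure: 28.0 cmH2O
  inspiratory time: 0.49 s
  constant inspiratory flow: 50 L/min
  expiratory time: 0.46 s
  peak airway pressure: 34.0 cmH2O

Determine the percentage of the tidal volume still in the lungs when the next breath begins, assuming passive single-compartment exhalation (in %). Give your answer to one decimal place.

Flow: 50 L/min ÷ 60 = 0.8333 L/s.
Vt = flow × Ti = 0.8333 L/s × 0.49 s × 1000 mL/L = 408.32 mL.
R = (PIP − Pplat)/V̇ = (34.0 − 28.0) / 0.8333 = 6.0/0.8333 = 7.2 cmH2O·s/L.
C = Vt/(Pplat − PEEP) = 408.32 / (28.0 − 15) = 408.32/13.0 = 31.409 mL/cmH2O.
τ = R × C = 7.2 × 0.03141 L/cmH2O = 0.2262 s.
Fraction remaining at end-expiration = e^(−Te/τ) = e^(−0.46/0.2262) = 0.1309 → 13.09%.

13.1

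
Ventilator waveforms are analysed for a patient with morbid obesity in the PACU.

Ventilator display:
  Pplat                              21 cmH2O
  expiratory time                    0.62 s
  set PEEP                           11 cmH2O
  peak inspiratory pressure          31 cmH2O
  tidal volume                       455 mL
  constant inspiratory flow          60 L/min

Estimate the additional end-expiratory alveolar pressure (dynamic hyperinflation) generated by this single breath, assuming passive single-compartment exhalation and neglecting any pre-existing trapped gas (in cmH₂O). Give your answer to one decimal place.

2.6

Flow: 60 L/min ÷ 60 = 1 L/s.
R = (PIP − Pplat)/V̇ = (31 − 21) / 1 = 10.0/1 = 10.0 cmH2O·s/L.
C = Vt/(Pplat − PEEP) = 455.0 / (21 − 11) = 455.0/10.0 = 45.5 mL/cmH2O.
τ = R × C = 10.0 × 0.0455 L/cmH2O = 0.455 s.
Fraction remaining = e^(−Te/τ) = e^(−0.62/0.455) = 0.256; trapped volume = 455.0 × 0.256 = 116.48 mL.
Additional alveolar pressure from trapping ≈ V_trapped / C = 116.48 / 45.5 = 2.56 cmH2O.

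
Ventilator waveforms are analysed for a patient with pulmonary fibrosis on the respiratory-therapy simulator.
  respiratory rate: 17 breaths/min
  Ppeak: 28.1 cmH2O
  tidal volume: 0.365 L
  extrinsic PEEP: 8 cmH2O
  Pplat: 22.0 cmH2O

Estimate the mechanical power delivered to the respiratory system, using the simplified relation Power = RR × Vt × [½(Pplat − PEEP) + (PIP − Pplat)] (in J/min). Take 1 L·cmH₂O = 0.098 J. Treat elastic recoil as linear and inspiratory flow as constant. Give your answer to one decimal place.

Per-breath work = Vt × [½(Pplat−PEEP) + (PIP−Pplat)] = 0.365 × [0.5×14.0 + 6.1] = 0.365 × 13.1 = 4.782 L·cmH2O.
Power = 17 × 4.782 = 81.294 L·cmH2O/min.
× 0.098 J/(L·cmH2O) → 7.967 J/min.

8.0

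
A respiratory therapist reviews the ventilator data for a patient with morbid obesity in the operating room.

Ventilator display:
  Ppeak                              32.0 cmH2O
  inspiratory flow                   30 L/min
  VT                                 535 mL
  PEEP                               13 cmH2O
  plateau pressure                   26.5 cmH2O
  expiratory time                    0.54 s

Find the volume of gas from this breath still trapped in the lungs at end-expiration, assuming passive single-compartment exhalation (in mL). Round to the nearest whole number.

155

Flow: 30 L/min ÷ 60 = 0.5 L/s.
R = (PIP − Pplat)/V̇ = (32.0 − 26.5) / 0.5 = 5.5/0.5 = 11.0 cmH2O·s/L.
C = Vt/(Pplat − PEEP) = 535.0 / (26.5 − 13) = 535.0/13.5 = 39.63 mL/cmH2O.
τ = R × C = 11.0 × 0.03963 L/cmH2O = 0.4359 s.
Fraction remaining = e^(−Te/τ) = e^(−0.54/0.4359) = 0.2897.
Trapped volume = 535.0 × 0.2897 = 154.99 mL.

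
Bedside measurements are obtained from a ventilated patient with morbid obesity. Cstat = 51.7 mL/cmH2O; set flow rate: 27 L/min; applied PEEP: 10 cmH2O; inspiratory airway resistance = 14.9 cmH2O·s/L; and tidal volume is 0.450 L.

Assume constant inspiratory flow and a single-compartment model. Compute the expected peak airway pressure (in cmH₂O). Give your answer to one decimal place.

25.4

Flow: 27 L/min ÷ 60 = 0.45 L/s.
Equation of motion (constant flow): PIP = Vt/C + R·V̇ + PEEP.
PIP = 450/51.7 + 14.9×0.45 + 10 = 8.704 + 6.705 + 10 = 25.409 cmH2O.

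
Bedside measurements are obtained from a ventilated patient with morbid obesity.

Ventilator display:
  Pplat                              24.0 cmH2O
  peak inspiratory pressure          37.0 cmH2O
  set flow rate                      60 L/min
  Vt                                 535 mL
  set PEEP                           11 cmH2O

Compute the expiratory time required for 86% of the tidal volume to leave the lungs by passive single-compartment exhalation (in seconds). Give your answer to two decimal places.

1.05

Flow: 60 L/min ÷ 60 = 1 L/s.
R = (PIP − Pplat)/V̇ = (37.0 − 24.0) / 1 = 13.0/1 = 13.0 cmH2O·s/L.
C = Vt/(Pplat − PEEP) = 535.0 / (24.0 − 11) = 535.0/13.0 = 41.154 mL/cmH2O.
τ = R × C = 13.0 × 0.04115 L/cmH2O = 0.535 s.
t = −τ·ln(1 − 0.86) = −0.535·ln(0.14) = 1.052 s.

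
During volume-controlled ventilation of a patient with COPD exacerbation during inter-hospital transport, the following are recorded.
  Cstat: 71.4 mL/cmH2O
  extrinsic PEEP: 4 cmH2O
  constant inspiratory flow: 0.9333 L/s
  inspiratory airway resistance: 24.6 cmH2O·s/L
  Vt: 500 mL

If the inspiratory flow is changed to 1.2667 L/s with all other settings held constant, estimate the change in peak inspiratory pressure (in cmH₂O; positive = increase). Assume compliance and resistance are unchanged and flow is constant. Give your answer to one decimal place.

8.2

PIP = Vt/C + R·V̇ + PEEP (constant-flow equation of motion).
Only the resistive term changes: ΔPIP = R × ΔV̇ = 24.6 × (1.2667 − 0.9333) = 24.6 × 0.3334 = 8.202 cmH2O.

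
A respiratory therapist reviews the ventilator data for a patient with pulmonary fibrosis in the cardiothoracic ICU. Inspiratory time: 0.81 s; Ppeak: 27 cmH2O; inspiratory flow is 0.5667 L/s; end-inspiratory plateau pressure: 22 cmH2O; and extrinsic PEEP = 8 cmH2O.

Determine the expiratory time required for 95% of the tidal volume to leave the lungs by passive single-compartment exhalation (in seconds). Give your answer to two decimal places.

Vt = flow × Ti = 0.5667 L/s × 0.81 s × 1000 mL/L = 459.03 mL.
R = (PIP − Pplat)/V̇ = (27 − 22) / 0.5667 = 5.0/0.5667 = 8.823 cmH2O·s/L.
C = Vt/(Pplat − PEEP) = 459.03 / (22 − 8) = 459.03/14.0 = 32.788 mL/cmH2O.
τ = R × C = 8.823 × 0.03279 L/cmH2O = 0.2893 s.
t = −τ·ln(1 − 0.95) = −0.2893·ln(0.05) = 0.8667 s.

0.87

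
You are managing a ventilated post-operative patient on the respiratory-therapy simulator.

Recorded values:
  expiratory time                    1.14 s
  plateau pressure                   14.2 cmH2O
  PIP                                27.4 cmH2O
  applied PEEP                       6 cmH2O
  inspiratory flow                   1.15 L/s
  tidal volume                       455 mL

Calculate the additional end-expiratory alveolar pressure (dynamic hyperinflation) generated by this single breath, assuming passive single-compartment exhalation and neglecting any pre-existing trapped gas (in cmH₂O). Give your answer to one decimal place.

1.4

R = (PIP − Pplat)/V̇ = (27.4 − 14.2) / 1.15 = 13.2/1.15 = 11.478 cmH2O·s/L.
C = Vt/(Pplat − PEEP) = 455.0 / (14.2 − 6) = 455.0/8.2 = 55.488 mL/cmH2O.
τ = R × C = 11.478 × 0.05549 L/cmH2O = 0.6369 s.
Fraction remaining = e^(−Te/τ) = e^(−1.14/0.6369) = 0.167; trapped volume = 455.0 × 0.167 = 75.985 mL.
Additional alveolar pressure from trapping ≈ V_trapped / C = 75.985 / 55.488 = 1.369 cmH2O.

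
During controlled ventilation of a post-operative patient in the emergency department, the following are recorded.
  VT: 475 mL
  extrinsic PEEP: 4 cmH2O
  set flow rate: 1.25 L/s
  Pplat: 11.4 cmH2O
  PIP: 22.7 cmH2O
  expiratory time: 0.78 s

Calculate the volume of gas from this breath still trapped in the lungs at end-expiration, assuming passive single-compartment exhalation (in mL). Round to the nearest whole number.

124

R = (PIP − Pplat)/V̇ = (22.7 − 11.4) / 1.25 = 11.3/1.25 = 9.04 cmH2O·s/L.
C = Vt/(Pplat − PEEP) = 475.0 / (11.4 − 4) = 475.0/7.4 = 64.189 mL/cmH2O.
τ = R × C = 9.04 × 0.06419 L/cmH2O = 0.5803 s.
Fraction remaining = e^(−Te/τ) = e^(−0.78/0.5803) = 0.2608.
Trapped volume = 475.0 × 0.2608 = 123.88 mL.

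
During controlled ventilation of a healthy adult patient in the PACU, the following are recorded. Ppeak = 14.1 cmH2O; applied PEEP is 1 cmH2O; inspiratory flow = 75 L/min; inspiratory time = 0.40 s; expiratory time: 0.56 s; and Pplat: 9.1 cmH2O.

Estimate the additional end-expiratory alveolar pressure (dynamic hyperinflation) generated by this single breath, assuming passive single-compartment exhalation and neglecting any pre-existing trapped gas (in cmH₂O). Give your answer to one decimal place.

0.8

Flow: 75 L/min ÷ 60 = 1.25 L/s.
Vt = flow × Ti = 1.25 L/s × 0.40 s × 1000 mL/L = 500.0 mL.
R = (PIP − Pplat)/V̇ = (14.1 − 9.1) / 1.25 = 5.0/1.25 = 4.0 cmH2O·s/L.
C = Vt/(Pplat − PEEP) = 500.0 / (9.1 − 1) = 500.0/8.1 = 61.728 mL/cmH2O.
τ = R × C = 4.0 × 0.06173 L/cmH2O = 0.2469 s.
Fraction remaining = e^(−Te/τ) = e^(−0.56/0.2469) = 0.1035; trapped volume = 500.0 × 0.1035 = 51.75 mL.
Additional alveolar pressure from trapping ≈ V_trapped / C = 51.75 / 61.728 = 0.8384 cmH2O.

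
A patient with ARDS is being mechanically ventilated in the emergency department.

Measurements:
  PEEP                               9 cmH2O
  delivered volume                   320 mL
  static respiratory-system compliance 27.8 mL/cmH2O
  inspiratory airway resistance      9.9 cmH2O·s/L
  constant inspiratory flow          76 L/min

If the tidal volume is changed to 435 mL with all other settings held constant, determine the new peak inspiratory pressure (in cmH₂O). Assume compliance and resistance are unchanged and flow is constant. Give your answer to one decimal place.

Flow: 76 L/min ÷ 60 = 1.2667 L/s.
PIP = Vt/C + R·V̇ + PEEP (constant-flow equation of motion).
Only the elastic term changes: ΔPIP = ΔVt / C = (435 − 320) / 27.8 = 4.137 cmH2O.
Original PIP = 320/27.8 + 9.9×1.2667 + 9 = 33.051 cmH2O; new PIP = 33.051 + (4.137) = 37.188 cmH2O.

37.2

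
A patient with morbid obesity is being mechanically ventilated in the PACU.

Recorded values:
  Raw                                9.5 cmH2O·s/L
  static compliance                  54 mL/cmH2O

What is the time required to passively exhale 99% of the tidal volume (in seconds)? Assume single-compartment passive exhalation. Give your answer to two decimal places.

2.36

τ = R × C = 9.5 × 54 mL/cmH2O = 9.5 × 0.054 L/cmH2O = 0.513 s.
Exhaled fraction f = 1 − e^(−t/τ) → t = −τ·ln(1 − f) = −0.513·ln(0.01) = 2.362 s.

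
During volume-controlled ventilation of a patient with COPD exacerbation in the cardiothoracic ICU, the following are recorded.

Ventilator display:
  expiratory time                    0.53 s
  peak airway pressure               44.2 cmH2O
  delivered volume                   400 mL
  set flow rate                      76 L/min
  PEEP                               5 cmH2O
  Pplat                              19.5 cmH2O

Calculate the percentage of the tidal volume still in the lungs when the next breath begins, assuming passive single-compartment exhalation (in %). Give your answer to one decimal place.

37.3

Flow: 76 L/min ÷ 60 = 1.2667 L/s.
R = (PIP − Pplat)/V̇ = (44.2 − 19.5) / 1.2667 = 24.7/1.2667 = 19.499 cmH2O·s/L.
C = Vt/(Pplat − PEEP) = 400.0 / (19.5 − 5) = 400.0/14.5 = 27.586 mL/cmH2O.
τ = R × C = 19.499 × 0.02759 L/cmH2O = 0.538 s.
Fraction remaining at end-expiration = e^(−Te/τ) = e^(−0.53/0.538) = 0.3734 → 37.34%.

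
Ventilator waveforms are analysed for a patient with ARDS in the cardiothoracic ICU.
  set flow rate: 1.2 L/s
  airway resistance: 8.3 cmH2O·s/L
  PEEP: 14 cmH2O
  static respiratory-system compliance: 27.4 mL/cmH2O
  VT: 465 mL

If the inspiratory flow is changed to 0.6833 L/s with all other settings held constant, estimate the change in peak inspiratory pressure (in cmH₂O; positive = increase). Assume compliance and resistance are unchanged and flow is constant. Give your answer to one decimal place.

-4.3

PIP = Vt/C + R·V̇ + PEEP (constant-flow equation of motion).
Only the resistive term changes: ΔPIP = R × ΔV̇ = 8.3 × (0.6833 − 1.2) = 8.3 × -0.5167 = -4.289 cmH2O.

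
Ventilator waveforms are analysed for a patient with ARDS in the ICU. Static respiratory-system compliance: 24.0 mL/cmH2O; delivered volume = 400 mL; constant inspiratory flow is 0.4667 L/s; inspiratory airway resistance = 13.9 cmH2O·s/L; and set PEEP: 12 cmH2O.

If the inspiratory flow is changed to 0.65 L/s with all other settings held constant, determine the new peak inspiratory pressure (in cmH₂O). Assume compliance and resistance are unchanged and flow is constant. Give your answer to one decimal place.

37.7

PIP = Vt/C + R·V̇ + PEEP (constant-flow equation of motion).
Only the resistive term changes: ΔPIP = R × ΔV̇ = 13.9 × (0.65 − 0.4667) = 13.9 × 0.1833 = 2.548 cmH2O.
Original PIP = 400/24.0 + 13.9×0.4667 + 12 = 35.154 cmH2O; new PIP = 35.154 + (2.548) = 37.702 cmH2O.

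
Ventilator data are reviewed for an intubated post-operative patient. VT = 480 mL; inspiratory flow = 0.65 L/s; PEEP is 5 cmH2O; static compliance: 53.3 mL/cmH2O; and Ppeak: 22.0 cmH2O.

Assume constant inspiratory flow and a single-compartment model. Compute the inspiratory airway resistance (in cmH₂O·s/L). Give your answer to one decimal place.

12.3

Equation of motion (constant flow): PIP = Vt/C + R·V̇ + PEEP.
R·V̇ = PIP − Vt/C − PEEP = 22.0 − 480/53.3 − 5 = 22.0 − 9.006 − 5 = 7.994 cmH2O.
R = 7.994 / 0.65 = 12.298 cmH2O·s/L.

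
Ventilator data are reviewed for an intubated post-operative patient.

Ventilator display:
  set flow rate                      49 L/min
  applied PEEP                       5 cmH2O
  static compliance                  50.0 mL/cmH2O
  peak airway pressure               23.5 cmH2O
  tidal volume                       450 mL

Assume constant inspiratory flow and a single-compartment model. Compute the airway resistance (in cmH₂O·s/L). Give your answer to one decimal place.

Flow: 49 L/min ÷ 60 = 0.8167 L/s.
Equation of motion (constant flow): PIP = Vt/C + R·V̇ + PEEP.
R·V̇ = PIP − Vt/C − PEEP = 23.5 − 450/50.0 − 5 = 23.5 − 9.0 − 5 = 9.5 cmH2O.
R = 9.5 / 0.8167 = 11.632 cmH2O·s/L.

11.6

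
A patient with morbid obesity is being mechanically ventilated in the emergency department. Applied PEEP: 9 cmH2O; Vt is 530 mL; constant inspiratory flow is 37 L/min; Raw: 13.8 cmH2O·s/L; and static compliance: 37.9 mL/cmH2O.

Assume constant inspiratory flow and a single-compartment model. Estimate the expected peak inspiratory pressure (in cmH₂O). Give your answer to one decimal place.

Flow: 37 L/min ÷ 60 = 0.6167 L/s.
Equation of motion (constant flow): PIP = Vt/C + R·V̇ + PEEP.
PIP = 530/37.9 + 13.8×0.6167 + 9 = 13.984 + 8.51 + 9 = 31.494 cmH2O.

31.5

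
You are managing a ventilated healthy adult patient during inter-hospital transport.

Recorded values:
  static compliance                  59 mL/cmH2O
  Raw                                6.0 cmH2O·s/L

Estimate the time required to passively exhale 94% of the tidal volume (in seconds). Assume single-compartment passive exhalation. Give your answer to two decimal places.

τ = R × C = 6.0 × 59 mL/cmH2O = 6.0 × 0.059 L/cmH2O = 0.354 s.
Exhaled fraction f = 1 − e^(−t/τ) → t = −τ·ln(1 − f) = −0.354·ln(0.06) = 0.9959 s.

1.00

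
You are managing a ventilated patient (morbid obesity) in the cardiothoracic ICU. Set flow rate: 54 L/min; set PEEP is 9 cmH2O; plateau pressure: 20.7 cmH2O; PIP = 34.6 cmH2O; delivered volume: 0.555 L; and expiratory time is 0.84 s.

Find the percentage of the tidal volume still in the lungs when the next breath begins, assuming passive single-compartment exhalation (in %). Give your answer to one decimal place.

Flow: 54 L/min ÷ 60 = 0.9 L/s.
R = (PIP − Pplat)/V̇ = (34.6 − 20.7) / 0.9 = 13.9/0.9 = 15.444 cmH2O·s/L.
C = Vt/(Pplat − PEEP) = 555.0 / (20.7 − 9) = 555.0/11.7 = 47.436 mL/cmH2O.
τ = R × C = 15.444 × 0.04744 L/cmH2O = 0.7327 s.
Fraction remaining at end-expiration = e^(−Te/τ) = e^(−0.84/0.7327) = 0.3178 → 31.78%.

31.8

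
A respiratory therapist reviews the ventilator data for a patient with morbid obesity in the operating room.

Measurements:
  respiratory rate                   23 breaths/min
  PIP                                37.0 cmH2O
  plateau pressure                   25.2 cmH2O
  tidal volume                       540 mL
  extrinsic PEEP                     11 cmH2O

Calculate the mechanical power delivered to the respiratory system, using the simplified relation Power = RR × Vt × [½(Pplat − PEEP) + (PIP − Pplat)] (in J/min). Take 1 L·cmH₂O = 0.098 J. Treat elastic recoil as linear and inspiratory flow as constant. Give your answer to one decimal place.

Per-breath work = Vt × [½(Pplat−PEEP) + (PIP−Pplat)] = 0.540 × [0.5×14.2 + 11.8] = 0.540 × 18.9 = 10.206 L·cmH2O.
Power = 23 × 10.206 = 234.74 L·cmH2O/min.
× 0.098 J/(L·cmH2O) → 23.005 J/min.

23.0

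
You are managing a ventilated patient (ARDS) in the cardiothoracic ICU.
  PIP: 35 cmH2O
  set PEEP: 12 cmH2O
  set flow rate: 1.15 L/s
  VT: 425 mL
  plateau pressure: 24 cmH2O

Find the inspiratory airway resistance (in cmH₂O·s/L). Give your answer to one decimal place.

9.6

Raw = (PIP − Pplat) / flow = (35 − 24) / 1.15 = 11.0 / 1.15 = 9.565 cmH2O·s/L.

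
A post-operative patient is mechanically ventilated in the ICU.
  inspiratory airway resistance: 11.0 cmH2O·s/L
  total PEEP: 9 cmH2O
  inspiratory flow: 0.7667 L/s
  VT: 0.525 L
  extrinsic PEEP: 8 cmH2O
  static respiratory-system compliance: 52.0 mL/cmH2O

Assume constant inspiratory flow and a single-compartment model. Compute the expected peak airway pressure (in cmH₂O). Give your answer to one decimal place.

27.5

Total PEEP = 9 cmH2O (set 8 + intrinsic 1); this is the baseline alveolar pressure.
Equation of motion (constant flow): PIP = Vt/C + R·V̇ + PEEP.
PIP = 525/52.0 + 11.0×0.7667 + 9 = 10.096 + 8.434 + 9 = 27.53 cmH2O.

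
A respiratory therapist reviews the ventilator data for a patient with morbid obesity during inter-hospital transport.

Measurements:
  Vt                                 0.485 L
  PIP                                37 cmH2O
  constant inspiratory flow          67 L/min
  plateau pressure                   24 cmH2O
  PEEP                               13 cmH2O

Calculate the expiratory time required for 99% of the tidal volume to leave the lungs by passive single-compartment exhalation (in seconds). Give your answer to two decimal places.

Flow: 67 L/min ÷ 60 = 1.1167 L/s.
R = (PIP − Pplat)/V̇ = (37 − 24) / 1.1167 = 13.0/1.1167 = 11.641 cmH2O·s/L.
C = Vt/(Pplat − PEEP) = 485.0 / (24 − 13) = 485.0/11.0 = 44.091 mL/cmH2O.
τ = R × C = 11.641 × 0.04409 L/cmH2O = 0.5133 s.
t = −τ·ln(1 − 0.99) = −0.5133·ln(0.01) = 2.364 s.

2.36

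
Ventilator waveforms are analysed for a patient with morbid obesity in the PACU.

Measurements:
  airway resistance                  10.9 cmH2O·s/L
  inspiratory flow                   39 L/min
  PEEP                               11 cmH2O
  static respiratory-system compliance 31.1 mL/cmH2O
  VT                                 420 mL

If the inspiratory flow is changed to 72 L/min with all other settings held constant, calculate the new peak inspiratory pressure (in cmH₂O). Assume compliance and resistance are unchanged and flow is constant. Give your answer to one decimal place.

Flow: 39 L/min ÷ 60 = 0.65 L/s.
New flow: 72 L/min ÷ 60 = 1.2 L/s.
PIP = Vt/C + R·V̇ + PEEP (constant-flow equation of motion).
Only the resistive term changes: ΔPIP = R × ΔV̇ = 10.9 × (1.2 − 0.65) = 10.9 × 0.55 = 5.995 cmH2O.
Original PIP = 420/31.1 + 10.9×0.65 + 11 = 31.59 cmH2O; new PIP = 31.59 + (5.995) = 37.585 cmH2O.

37.6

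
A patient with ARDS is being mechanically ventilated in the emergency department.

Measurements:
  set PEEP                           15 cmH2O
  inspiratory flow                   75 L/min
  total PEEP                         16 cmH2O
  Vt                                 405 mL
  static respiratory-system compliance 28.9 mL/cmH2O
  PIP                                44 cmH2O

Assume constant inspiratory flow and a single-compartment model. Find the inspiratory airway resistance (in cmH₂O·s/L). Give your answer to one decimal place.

11.2

Flow: 75 L/min ÷ 60 = 1.25 L/s.
Total PEEP = 16 cmH2O (set 15 + intrinsic 1); this is the baseline alveolar pressure.
Equation of motion (constant flow): PIP = Vt/C + R·V̇ + PEEP.
R·V̇ = PIP − Vt/C − PEEP = 44 − 405/28.9 − 16 = 44 − 14.014 − 16 = 13.986 cmH2O.
R = 13.986 / 1.25 = 11.189 cmH2O·s/L.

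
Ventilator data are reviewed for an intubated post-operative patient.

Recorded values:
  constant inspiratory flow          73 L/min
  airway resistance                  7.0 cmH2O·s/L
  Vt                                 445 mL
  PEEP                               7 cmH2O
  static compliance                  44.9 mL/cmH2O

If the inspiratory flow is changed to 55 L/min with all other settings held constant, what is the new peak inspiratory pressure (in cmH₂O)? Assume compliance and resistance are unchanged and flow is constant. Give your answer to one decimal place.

23.3

Flow: 73 L/min ÷ 60 = 1.2167 L/s.
New flow: 55 L/min ÷ 60 = 0.9167 L/s.
PIP = Vt/C + R·V̇ + PEEP (constant-flow equation of motion).
Only the resistive term changes: ΔPIP = R × ΔV̇ = 7.0 × (0.9167 − 1.2167) = 7.0 × -0.3 = -2.1 cmH2O.
Original PIP = 445/44.9 + 7.0×1.2167 + 7 = 25.428 cmH2O; new PIP = 25.428 + (-2.1) = 23.328 cmH2O.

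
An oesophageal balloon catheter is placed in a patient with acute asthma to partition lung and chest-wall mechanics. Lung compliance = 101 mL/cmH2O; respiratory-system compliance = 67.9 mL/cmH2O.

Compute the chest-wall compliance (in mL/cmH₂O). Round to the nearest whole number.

207

1/Ccw = 1/Crs − 1/CL.
1/Ccw = 1/67.9 − 1/101 = 0.004827.
Ccw = 207.17 mL/cmH2O.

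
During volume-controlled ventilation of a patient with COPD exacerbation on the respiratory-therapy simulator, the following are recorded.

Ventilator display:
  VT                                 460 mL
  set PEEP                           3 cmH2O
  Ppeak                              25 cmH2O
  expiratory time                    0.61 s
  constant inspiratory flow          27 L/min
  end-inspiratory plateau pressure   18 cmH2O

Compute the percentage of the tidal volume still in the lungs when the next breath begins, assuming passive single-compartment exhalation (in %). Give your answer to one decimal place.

Flow: 27 L/min ÷ 60 = 0.45 L/s.
R = (PIP − Pplat)/V̇ = (25 − 18) / 0.45 = 7.0/0.45 = 15.556 cmH2O·s/L.
C = Vt/(Pplat − PEEP) = 460.0 / (18 − 3) = 460.0/15.0 = 30.667 mL/cmH2O.
τ = R × C = 15.556 × 0.03067 L/cmH2O = 0.4771 s.
Fraction remaining at end-expiration = e^(−Te/τ) = e^(−0.61/0.4771) = 0.2784 → 27.84%.

27.8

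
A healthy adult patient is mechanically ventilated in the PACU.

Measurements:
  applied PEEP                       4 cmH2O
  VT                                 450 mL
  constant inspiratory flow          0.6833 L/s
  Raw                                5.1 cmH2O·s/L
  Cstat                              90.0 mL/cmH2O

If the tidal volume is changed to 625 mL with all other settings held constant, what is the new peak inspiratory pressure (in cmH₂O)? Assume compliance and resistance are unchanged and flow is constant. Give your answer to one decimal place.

14.4

PIP = Vt/C + R·V̇ + PEEP (constant-flow equation of motion).
Only the elastic term changes: ΔPIP = ΔVt / C = (625 − 450) / 90.0 = 1.944 cmH2O.
Original PIP = 450/90.0 + 5.1×0.6833 + 4 = 12.485 cmH2O; new PIP = 12.485 + (1.944) = 14.429 cmH2O.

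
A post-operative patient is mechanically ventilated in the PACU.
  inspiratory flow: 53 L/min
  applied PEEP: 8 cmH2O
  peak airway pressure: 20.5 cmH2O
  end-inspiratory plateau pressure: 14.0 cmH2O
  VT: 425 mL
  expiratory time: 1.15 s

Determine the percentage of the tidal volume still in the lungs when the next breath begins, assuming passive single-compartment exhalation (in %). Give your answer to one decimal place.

Flow: 53 L/min ÷ 60 = 0.8833 L/s.
R = (PIP − Pplat)/V̇ = (20.5 − 14.0) / 0.8833 = 6.5/0.8833 = 7.359 cmH2O·s/L.
C = Vt/(Pplat − PEEP) = 425.0 / (14.0 − 8) = 425.0/6.0 = 70.833 mL/cmH2O.
τ = R × C = 7.359 × 0.07083 L/cmH2O = 0.5212 s.
Fraction remaining at end-expiration = e^(−Te/τ) = e^(−1.15/0.5212) = 0.1101 → 11.01%.

11.0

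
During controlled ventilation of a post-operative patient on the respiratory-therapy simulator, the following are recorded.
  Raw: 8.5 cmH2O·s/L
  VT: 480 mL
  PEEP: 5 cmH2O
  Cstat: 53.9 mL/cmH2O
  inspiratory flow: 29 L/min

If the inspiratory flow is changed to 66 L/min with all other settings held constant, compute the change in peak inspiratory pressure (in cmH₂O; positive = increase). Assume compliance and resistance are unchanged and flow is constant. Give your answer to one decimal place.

5.2

Flow: 29 L/min ÷ 60 = 0.4833 L/s.
New flow: 66 L/min ÷ 60 = 1.1 L/s.
PIP = Vt/C + R·V̇ + PEEP (constant-flow equation of motion).
Only the resistive term changes: ΔPIP = R × ΔV̇ = 8.5 × (1.1 − 0.4833) = 8.5 × 0.6167 = 5.242 cmH2O.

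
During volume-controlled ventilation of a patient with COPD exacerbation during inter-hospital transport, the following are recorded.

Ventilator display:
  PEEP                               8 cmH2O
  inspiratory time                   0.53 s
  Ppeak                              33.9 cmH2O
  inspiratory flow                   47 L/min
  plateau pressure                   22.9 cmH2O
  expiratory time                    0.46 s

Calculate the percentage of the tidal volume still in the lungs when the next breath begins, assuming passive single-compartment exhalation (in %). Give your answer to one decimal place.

Flow: 47 L/min ÷ 60 = 0.7833 L/s.
Vt = flow × Ti = 0.7833 L/s × 0.53 s × 1000 mL/L = 415.15 mL.
R = (PIP − Pplat)/V̇ = (33.9 − 22.9) / 0.7833 = 11.0/0.7833 = 14.043 cmH2O·s/L.
C = Vt/(Pplat − PEEP) = 415.15 / (22.9 − 8) = 415.15/14.9 = 27.862 mL/cmH2O.
τ = R × C = 14.043 × 0.02786 L/cmH2O = 0.3912 s.
Fraction remaining at end-expiration = e^(−Te/τ) = e^(−0.46/0.3912) = 0.3086 → 30.86%.

30.9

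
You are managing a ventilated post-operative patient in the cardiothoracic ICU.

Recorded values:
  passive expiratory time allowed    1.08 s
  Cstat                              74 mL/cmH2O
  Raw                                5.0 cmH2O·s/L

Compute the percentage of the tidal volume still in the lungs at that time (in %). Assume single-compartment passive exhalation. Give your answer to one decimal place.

5.4

τ = R × C = 5.0 × 74 mL/cmH2O = 5.0 × 0.074 L/cmH2O = 0.37 s.
Passive exhalation: V(t)/V₀ = e^(−t/τ) = e^(−1.08/0.37) = 0.05399.
Fraction remaining = 0.05399 → 5.399%.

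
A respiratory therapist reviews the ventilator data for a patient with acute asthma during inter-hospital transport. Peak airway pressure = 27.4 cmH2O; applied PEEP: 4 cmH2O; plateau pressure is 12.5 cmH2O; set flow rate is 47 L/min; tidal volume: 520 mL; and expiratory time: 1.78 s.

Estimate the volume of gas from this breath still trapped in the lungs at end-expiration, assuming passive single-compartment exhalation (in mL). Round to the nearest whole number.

113

Flow: 47 L/min ÷ 60 = 0.7833 L/s.
R = (PIP − Pplat)/V̇ = (27.4 − 12.5) / 0.7833 = 14.9/0.7833 = 19.022 cmH2O·s/L.
C = Vt/(Pplat − PEEP) = 520.0 / (12.5 − 4) = 520.0/8.5 = 61.176 mL/cmH2O.
τ = R × C = 19.022 × 0.06118 L/cmH2O = 1.164 s.
Fraction remaining = e^(−Te/τ) = e^(−1.78/1.164) = 0.2167.
Trapped volume = 520.0 × 0.2167 = 112.68 mL.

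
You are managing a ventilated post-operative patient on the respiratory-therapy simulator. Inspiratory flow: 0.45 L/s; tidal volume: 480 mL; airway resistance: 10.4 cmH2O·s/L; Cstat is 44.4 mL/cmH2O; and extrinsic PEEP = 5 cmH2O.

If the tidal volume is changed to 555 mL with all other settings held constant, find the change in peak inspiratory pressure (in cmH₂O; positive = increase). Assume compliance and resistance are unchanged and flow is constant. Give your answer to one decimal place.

1.7

PIP = Vt/C + R·V̇ + PEEP (constant-flow equation of motion).
Only the elastic term changes: ΔPIP = ΔVt / C = (555 − 480) / 44.4 = 1.689 cmH2O.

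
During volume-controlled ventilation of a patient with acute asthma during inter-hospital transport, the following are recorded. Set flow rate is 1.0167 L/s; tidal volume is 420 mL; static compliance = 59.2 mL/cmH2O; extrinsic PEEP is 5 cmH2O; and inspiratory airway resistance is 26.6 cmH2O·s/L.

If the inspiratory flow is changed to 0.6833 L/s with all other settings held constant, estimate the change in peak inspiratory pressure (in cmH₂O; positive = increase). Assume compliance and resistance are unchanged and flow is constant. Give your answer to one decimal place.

PIP = Vt/C + R·V̇ + PEEP (constant-flow equation of motion).
Only the resistive term changes: ΔPIP = R × ΔV̇ = 26.6 × (0.6833 − 1.0167) = 26.6 × -0.3334 = -8.868 cmH2O.

-8.9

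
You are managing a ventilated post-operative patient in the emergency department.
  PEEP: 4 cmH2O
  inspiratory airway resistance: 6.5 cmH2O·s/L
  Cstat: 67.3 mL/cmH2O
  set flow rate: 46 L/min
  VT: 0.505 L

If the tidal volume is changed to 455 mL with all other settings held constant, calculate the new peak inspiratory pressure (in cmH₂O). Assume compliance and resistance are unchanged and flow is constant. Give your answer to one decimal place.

15.7

Flow: 46 L/min ÷ 60 = 0.7667 L/s.
PIP = Vt/C + R·V̇ + PEEP (constant-flow equation of motion).
Only the elastic term changes: ΔPIP = ΔVt / C = (455 − 505) / 67.3 = -0.7429 cmH2O.
Original PIP = 505/67.3 + 6.5×0.7667 + 4 = 16.487 cmH2O; new PIP = 16.487 + (-0.7429) = 15.744 cmH2O.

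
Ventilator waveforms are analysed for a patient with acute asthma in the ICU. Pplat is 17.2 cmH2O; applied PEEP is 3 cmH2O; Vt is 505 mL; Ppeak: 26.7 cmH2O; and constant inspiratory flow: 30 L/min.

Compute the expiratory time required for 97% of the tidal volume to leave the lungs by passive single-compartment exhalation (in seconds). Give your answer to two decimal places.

2.37

Flow: 30 L/min ÷ 60 = 0.5 L/s.
R = (PIP − Pplat)/V̇ = (26.7 − 17.2) / 0.5 = 9.5/0.5 = 19.0 cmH2O·s/L.
C = Vt/(Pplat − PEEP) = 505.0 / (17.2 − 3) = 505.0/14.2 = 35.563 mL/cmH2O.
τ = R × C = 19.0 × 0.03556 L/cmH2O = 0.6756 s.
t = −τ·ln(1 − 0.97) = −0.6756·ln(0.03) = 2.369 s.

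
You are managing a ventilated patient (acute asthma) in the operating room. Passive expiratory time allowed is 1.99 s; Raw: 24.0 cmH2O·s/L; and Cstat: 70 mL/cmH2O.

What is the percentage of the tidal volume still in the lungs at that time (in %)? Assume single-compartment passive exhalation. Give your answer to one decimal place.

τ = R × C = 24.0 × 70 mL/cmH2O = 24.0 × 0.070 L/cmH2O = 1.68 s.
Passive exhalation: V(t)/V₀ = e^(−t/τ) = e^(−1.99/1.68) = 0.3059.
Fraction remaining = 0.3059 → 30.59%.

30.6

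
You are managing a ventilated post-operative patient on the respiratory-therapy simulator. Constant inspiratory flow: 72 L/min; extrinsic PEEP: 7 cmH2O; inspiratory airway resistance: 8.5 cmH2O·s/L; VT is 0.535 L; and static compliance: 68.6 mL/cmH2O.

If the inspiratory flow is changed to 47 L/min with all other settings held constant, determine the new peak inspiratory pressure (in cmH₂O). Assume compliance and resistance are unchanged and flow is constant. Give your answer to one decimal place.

Flow: 72 L/min ÷ 60 = 1.2 L/s.
New flow: 47 L/min ÷ 60 = 0.7833 L/s.
PIP = Vt/C + R·V̇ + PEEP (constant-flow equation of motion).
Only the resistive term changes: ΔPIP = R × ΔV̇ = 8.5 × (0.7833 − 1.2) = 8.5 × -0.4167 = -3.542 cmH2O.
Original PIP = 535/68.6 + 8.5×1.2 + 7 = 24.999 cmH2O; new PIP = 24.999 + (-3.542) = 21.457 cmH2O.

21.5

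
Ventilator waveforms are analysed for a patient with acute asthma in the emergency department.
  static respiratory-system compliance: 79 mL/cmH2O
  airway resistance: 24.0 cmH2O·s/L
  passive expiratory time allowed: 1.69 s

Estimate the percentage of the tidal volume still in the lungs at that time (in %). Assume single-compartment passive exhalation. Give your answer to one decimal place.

τ = R × C = 24.0 × 79 mL/cmH2O = 24.0 × 0.079 L/cmH2O = 1.896 s.
Passive exhalation: V(t)/V₀ = e^(−t/τ) = e^(−1.69/1.896) = 0.4101.
Fraction remaining = 0.4101 → 41.01%.

41.0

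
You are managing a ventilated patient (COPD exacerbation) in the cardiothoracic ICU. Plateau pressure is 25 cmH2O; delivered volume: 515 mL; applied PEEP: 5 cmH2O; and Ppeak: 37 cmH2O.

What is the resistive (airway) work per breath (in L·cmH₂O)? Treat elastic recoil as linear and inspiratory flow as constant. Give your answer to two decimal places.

6.18

With constant inspiratory flow the resistive pressure is constant at PIP − Pplat = 37 − 25 = 12.0 cmH2O, so resistive work = 12.0 × 0.515 = 6.18 L·cmH2O.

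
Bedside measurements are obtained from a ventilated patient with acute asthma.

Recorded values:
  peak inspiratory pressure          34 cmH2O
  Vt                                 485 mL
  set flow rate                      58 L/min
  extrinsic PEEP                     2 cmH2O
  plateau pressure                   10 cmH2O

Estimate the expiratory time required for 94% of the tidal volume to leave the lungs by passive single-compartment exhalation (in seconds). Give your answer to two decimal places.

Flow: 58 L/min ÷ 60 = 0.9667 L/s.
R = (PIP − Pplat)/V̇ = (34 − 10) / 0.9667 = 24.0/0.9667 = 24.827 cmH2O·s/L.
C = Vt/(Pplat − PEEP) = 485.0 / (10 − 2) = 485.0/8.0 = 60.625 mL/cmH2O.
τ = R × C = 24.827 × 0.06063 L/cmH2O = 1.505 s.
t = −τ·ln(1 − 0.94) = −1.505·ln(0.06) = 4.234 s.

4.23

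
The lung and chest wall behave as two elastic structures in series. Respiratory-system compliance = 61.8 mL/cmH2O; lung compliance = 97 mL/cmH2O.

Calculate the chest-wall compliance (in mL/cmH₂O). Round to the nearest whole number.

170

1/Ccw = 1/Crs − 1/CL.
1/Ccw = 1/61.8 − 1/97 = 0.005872.
Ccw = 170.3 mL/cmH2O.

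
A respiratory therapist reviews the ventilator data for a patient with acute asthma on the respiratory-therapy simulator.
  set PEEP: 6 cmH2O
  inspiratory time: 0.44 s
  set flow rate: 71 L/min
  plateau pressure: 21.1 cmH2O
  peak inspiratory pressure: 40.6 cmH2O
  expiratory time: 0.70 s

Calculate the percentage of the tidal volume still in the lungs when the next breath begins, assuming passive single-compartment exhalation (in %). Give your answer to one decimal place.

Flow: 71 L/min ÷ 60 = 1.1833 L/s.
Vt = flow × Ti = 1.1833 L/s × 0.44 s × 1000 mL/L = 520.65 mL.
R = (PIP − Pplat)/V̇ = (40.6 − 21.1) / 1.1833 = 19.5/1.1833 = 16.479 cmH2O·s/L.
C = Vt/(Pplat − PEEP) = 520.65 / (21.1 − 6) = 520.65/15.1 = 34.48 mL/cmH2O.
τ = R × C = 16.479 × 0.03448 L/cmH2O = 0.5682 s.
Fraction remaining at end-expiration = e^(−Te/τ) = e^(−0.70/0.5682) = 0.2917 → 29.17%.

29.2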